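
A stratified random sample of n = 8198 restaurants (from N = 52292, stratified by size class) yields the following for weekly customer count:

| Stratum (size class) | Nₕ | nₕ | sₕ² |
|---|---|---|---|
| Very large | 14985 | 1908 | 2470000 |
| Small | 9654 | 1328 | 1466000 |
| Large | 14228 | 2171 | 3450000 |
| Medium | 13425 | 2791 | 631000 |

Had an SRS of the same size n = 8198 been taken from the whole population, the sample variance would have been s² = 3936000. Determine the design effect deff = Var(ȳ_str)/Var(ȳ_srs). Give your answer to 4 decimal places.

Var(ȳ_str) = Σ Wₕ²(1−fₕ)sₕ²/nₕ with Wₕ = Nₕ/52292:
  Very large: (14985/52292)²·(1−1908/14985)·2470000/1908 = 92.771152
  Small: (9654/52292)²·(1−1328/9654)·1466000/1328 = 32.449581
  Large: (14228/52292)²·(1−2171/14228)·3450000/2171 = 99.694657
  Medium: (13425/52292)²·(1−2791/13425)·631000/2791 = 11.803477
  → Var(ȳ_str) = 236.71887.
Var(ȳ_srs) = (1 − 8198/52292)·3936000/8198 = 404.84746.
deff = 236.71887 / 404.84746 = 0.5847.

0.5847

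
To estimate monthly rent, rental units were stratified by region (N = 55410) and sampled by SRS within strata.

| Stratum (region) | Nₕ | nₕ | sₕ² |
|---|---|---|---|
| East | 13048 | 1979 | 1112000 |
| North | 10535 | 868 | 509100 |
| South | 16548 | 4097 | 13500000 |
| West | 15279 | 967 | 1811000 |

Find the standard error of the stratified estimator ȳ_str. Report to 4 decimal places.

20.0100

Var(ȳ_str) = Σₕ Wₕ²(1 − fₕ)sₕ²/nₕ with Wₕ = Nₕ/N, N = 55410.
East: Wₕ = 0.23548096; term = 0.23548096²·(1 − 0.15167075)·1112000/1979 = 26.432304.
North: Wₕ = 0.19012814; term = 0.19012814²·(1 − 0.08239203)·509100/868 = 19.455094.
South: Wₕ = 0.29864645; term = 0.29864645²·(1 − 0.24758279)·13500000/4097 = 221.12673.
West: Wₕ = 0.27574445; term = 0.27574445²·(1 − 0.06328948)·1811000/967 = 133.38621.
Sum = 400.40034.
SE = √(400.40034) = 20.0100.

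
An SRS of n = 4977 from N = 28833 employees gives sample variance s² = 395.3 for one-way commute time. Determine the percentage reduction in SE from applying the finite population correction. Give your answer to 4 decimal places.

9.0393

f = n/N = 4977/28833 = 0.17261471.
SE_no-fpc = √(s²/n) = 0.28182505; SE_fpc = √((1−f)s²/n) = 0.2563501.
Ratio = √(1−f) = 0.90960722. Reduction = 100·(1 − 0.90960722) = 9.0393%.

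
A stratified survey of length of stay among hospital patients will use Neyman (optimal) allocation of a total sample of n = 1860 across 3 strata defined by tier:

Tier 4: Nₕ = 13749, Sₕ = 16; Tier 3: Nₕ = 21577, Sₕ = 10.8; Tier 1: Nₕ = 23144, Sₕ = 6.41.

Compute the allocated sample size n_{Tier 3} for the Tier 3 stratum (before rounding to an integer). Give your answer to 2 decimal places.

Neyman allocation: nₕ = n·NₕSₕ / Σⱼ NⱼSⱼ.
Σ NⱼSⱼ = 13749·16 + 21577·10.8 + 23144·6.41 = 601368.64.
n_{Tier 3} = 1860·21577·10.8 / 601368.64 = 720.75.

720.75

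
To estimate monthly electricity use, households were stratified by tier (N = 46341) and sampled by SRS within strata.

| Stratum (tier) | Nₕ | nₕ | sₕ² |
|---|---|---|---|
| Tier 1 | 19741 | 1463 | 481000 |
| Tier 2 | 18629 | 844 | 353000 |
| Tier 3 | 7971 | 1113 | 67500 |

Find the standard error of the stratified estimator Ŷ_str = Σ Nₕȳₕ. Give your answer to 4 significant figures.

Var(Ŷ_str) = Σₕ Nₕ²(1 − fₕ)sₕ²/nₕ.
Tier 1: 19741²·(1 − 1463/19741)·481000/1463 = 1.186311 × 10^11.
Tier 2: 18629²·(1 − 844/18629)·353000/844 = 1.3857206 × 10^11.
Tier 3: 7971²·(1 − 1113/7971)·67500/1113 = 3.31527 × 10^9.
Sum = 2.6051843 × 10^11.
SE = √(2.6051843 × 10^11) = 510400.

510400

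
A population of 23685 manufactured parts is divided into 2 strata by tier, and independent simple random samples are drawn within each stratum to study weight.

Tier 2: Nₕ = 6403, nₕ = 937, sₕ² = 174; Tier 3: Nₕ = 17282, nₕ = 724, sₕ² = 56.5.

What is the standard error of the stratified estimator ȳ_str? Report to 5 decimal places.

0.22670

Var(ȳ_str) = Σₕ Wₕ²(1 − fₕ)sₕ²/nₕ with Wₕ = Nₕ/N, N = 23685.
Tier 2: Wₕ = 0.27033988; term = 0.27033988²·(1 − 0.14633765)·174/937 = 0.011585533.
Tier 3: Wₕ = 0.72966012; term = 0.72966012²·(1 − 0.04189330)·56.5/724 = 0.039807507.
Sum = 0.05139304.
SE = √(0.05139304) = 0.22670.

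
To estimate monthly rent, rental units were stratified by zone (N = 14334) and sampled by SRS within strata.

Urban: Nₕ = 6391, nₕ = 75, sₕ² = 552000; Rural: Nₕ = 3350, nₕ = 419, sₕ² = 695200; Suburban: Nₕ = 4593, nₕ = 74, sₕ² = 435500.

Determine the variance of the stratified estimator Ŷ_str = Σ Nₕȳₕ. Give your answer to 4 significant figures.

4.355 × 10^11

Var(Ŷ_str) = Σₕ Nₕ²(1 − fₕ)sₕ²/nₕ.
Urban: 6391²·(1 − 75/6391)·552000/75 = 2.9709049 × 10^11.
Rural: 3350²·(1 − 419/3350)·695200/419 = 1.6291323 × 10^10.
Suburban: 4593²·(1 − 74/4593)·435500/74 = 1.2215049 × 10^11.
Sum = 4.355323 × 10^11.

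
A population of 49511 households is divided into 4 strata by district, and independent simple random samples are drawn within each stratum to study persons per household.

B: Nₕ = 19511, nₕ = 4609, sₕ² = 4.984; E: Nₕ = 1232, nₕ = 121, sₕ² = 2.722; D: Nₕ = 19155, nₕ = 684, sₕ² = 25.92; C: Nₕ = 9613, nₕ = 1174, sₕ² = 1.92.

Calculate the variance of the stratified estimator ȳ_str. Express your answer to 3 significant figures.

Var(ȳ_str) = Σₕ Wₕ²(1 − fₕ)sₕ²/nₕ with Wₕ = Nₕ/N, N = 49511.
B: Wₕ = 0.39407404; term = 0.39407404²·(1 − 0.23622572)·4.984/4609 = 1.2826023 × 10^-4.
E: Wₕ = 0.02488336; term = 0.02488336²·(1 − 0.09821429)·2.722/121 = 1.2560997 × 10^-5.
D: Wₕ = 0.38688372; term = 0.38688372²·(1 − 0.03570869)·25.92/684 = 0.0054695055.
C: Wₕ = 0.19415887; term = 0.19415887²·(1 − 0.12212629)·1.92/1174 = 5.4122726 × 10^-5.
Sum = 0.0056644495.

0.00566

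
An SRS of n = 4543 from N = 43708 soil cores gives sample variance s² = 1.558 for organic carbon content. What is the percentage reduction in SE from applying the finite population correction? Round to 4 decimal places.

f = n/N = 4543/43708 = 0.10393978.
SE_no-fpc = √(s²/n) = 0.018518779; SE_fpc = √((1−f)s²/n) = 0.017529961.
Ratio = √(1−f) = 0.94660457. Reduction = 100·(1 − 0.94660457) = 5.3395%.

5.3395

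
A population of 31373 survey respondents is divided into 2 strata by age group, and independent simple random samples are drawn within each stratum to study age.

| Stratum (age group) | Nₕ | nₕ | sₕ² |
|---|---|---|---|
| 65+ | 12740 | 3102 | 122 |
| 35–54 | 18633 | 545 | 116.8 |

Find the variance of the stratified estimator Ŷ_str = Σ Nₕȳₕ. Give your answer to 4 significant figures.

Var(Ŷ_str) = Σₕ Nₕ²(1 − fₕ)sₕ²/nₕ.
65+: 12740²·(1 − 3102/12740)·122/3102 = 4.8291911 × 10^6.
35–54: 18633²·(1 − 545/18633)·116.8/545 = 7.2230342 × 10^7.
Sum = 7.7059533 × 10^7.

7.706 × 10^7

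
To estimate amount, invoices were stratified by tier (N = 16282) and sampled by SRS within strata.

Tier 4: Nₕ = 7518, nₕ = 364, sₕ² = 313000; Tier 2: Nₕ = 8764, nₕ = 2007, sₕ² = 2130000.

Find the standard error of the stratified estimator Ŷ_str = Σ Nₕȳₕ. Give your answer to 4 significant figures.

330300

Var(Ŷ_str) = Σₕ Nₕ²(1 − fₕ)sₕ²/nₕ.
Tier 4: 7518²·(1 − 364/7518)·313000/364 = 4.6248134 × 10^10.
Tier 2: 8764²·(1 − 2007/8764)·2130000/2007 = 6.2847574 × 10^10.
Sum = 1.0909571 × 10^11.
SE = √(1.0909571 × 10^11) = 330300.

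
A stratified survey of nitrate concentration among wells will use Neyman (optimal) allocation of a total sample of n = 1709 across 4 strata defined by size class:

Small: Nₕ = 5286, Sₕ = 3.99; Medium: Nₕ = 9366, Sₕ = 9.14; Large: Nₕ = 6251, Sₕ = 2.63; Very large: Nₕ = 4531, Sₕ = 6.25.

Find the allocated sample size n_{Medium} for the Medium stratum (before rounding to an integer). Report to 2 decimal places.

Neyman allocation: nₕ = n·NₕSₕ / Σⱼ NⱼSⱼ.
Σ NⱼSⱼ = 5286·3.99 + 9366·9.14 + 6251·2.63 + 4531·6.25 = 151455.26.
n_{Medium} = 1709·9366·9.14 / 151455.26 = 965.96.

965.96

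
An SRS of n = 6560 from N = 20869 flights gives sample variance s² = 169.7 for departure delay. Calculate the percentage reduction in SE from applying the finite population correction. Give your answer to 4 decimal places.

f = n/N = 6560/20869 = 0.31434185.
SE_no-fpc = √(s²/n) = 0.16083812; SE_fpc = √((1−f)s²/n) = 0.13318117.
Ratio = √(1−f) = 0.82804478. Reduction = 100·(1 − 0.82804478) = 17.1955%.

17.1955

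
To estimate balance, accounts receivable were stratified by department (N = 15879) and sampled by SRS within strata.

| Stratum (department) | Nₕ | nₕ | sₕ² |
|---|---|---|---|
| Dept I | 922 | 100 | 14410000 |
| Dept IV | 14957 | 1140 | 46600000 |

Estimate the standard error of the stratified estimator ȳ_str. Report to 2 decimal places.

Var(ȳ_str) = Σₕ Wₕ²(1 − fₕ)sₕ²/nₕ with Wₕ = Nₕ/N, N = 15879.
Dept I: Wₕ = 0.05806411; term = 0.05806411²·(1 − 0.10845987)·14410000/100 = 433.13215.
Dept IV: Wₕ = 0.94193589; term = 0.94193589²·(1 − 0.07621849)·46600000/1140 = 33503.719.
Sum = 33936.851.
SE = √(33936.851) = 184.22.

184.22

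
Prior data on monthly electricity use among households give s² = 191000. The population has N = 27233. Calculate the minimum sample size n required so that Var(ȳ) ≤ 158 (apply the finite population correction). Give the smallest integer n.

1158

Without fpc, n₀ = s²/D = 191000/158 = 1208.8608.
With fpc, (1 − n/N)·s²/n ≤ D requires n ≥ n₀/(1 + n₀/N) = 1208.8608/(1 + 1208.8608/27233) = 1157.4807.
Rounding up, n = 1158.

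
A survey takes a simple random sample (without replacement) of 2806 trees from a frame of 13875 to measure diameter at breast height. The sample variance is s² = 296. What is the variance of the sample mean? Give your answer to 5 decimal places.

Under SRS without replacement, Var(ȳ) = (1 − f)·s²/n with f = n/N = 2806/13875 = 0.20223423.
Var(ȳ) = (1 − 0.20223423)·296/2806 = 0.79776577·0.10548824 = 0.084154906.

0.08415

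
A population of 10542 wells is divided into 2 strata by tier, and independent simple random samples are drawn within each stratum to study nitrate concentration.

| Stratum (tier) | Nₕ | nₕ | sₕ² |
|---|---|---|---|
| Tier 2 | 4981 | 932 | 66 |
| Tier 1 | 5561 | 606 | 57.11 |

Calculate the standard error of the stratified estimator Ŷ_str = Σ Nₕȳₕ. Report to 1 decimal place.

2006.2

Var(Ŷ_str) = Σₕ Nₕ²(1 − fₕ)sₕ²/nₕ.
Tier 2: 4981²·(1 − 932/4981)·66/932 = 1.4282109 × 10^6.
Tier 1: 5561²·(1 − 606/5561)·57.11/606 = 2.5967856 × 10^6.
Sum = 4.0249965 × 10^6.
SE = √(4.0249965 × 10^6) = 2006.2.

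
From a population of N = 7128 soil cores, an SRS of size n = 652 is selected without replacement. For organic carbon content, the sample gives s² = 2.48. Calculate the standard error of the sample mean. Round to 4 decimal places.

0.0588

Under SRS without replacement, Var(ȳ) = (1 − f)·s²/n with f = n/N = 652/7128 = 0.09147026.
Var(ȳ) = (1 − 0.09147026)·2.48/652 = 0.90852974·0.003803681 = 0.0034557573.
SE(ȳ) = √(0.0034557573) = 0.0588.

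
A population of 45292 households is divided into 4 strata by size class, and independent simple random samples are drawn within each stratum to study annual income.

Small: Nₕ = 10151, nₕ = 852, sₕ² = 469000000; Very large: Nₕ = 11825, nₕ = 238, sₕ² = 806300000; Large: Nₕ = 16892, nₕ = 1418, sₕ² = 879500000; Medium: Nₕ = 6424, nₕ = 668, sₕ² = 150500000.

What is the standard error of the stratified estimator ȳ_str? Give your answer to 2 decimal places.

Var(ȳ_str) = Σₕ Wₕ²(1 − fₕ)sₕ²/nₕ with Wₕ = Nₕ/N, N = 45292.
Small: Wₕ = 0.22412347; term = 0.22412347²·(1 − 0.08393262)·469000000/852 = 25330.008.
Very large: Wₕ = 0.26108364; term = 0.26108364²·(1 − 0.02012685)·806300000/238 = 226281.4.
Large: Wₕ = 0.37295770; term = 0.37295770²·(1 − 0.08394506)·879500000/1418 = 79031.51.
Medium: Wₕ = 0.14183520; term = 0.14183520²·(1 − 0.10398506)·150500000/668 = 4061.097.
Sum = 334704.02.
SE = √(334704.02) = 578.54.

578.54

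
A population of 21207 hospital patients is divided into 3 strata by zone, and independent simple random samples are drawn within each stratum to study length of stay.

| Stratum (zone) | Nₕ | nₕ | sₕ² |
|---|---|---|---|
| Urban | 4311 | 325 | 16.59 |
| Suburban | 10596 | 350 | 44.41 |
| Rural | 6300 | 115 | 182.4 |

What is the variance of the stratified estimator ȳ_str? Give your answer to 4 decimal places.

0.1700

Var(ȳ_str) = Σₕ Wₕ²(1 − fₕ)sₕ²/nₕ with Wₕ = Nₕ/N, N = 21207.
Urban: Wₕ = 0.20328194; term = 0.20328194²·(1 − 0.07538854)·16.59/325 = 0.0019503829.
Suburban: Wₕ = 0.49964634; term = 0.49964634²·(1 − 0.03303133)·44.41/350 = 0.030630251.
Rural: Wₕ = 0.29707172; term = 0.29707172²·(1 − 0.01825397)·182.4/115 = 0.13741963.
Sum = 0.17000026.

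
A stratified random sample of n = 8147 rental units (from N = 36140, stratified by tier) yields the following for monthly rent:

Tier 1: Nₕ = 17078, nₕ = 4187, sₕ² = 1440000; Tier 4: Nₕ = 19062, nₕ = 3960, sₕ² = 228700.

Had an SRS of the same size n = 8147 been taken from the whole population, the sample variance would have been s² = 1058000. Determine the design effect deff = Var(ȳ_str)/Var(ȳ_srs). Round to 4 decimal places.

Var(ȳ_str) = Σ Wₕ²(1−fₕ)sₕ²/nₕ with Wₕ = Nₕ/36140:
  Tier 1: (17078/36140)²·(1−4187/17078)·1440000/4187 = 57.970474
  Tier 4: (19062/36140)²·(1−3960/19062)·228700/3960 = 12.729098
  → Var(ȳ_str) = 70.699572.
Var(ȳ_srs) = (1 − 8147/36140)·1058000/8147 = 100.58871.
deff = 70.699572 / 100.58871 = 0.7029.

0.7029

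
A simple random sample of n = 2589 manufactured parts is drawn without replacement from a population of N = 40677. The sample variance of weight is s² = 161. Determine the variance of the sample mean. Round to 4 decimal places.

Under SRS without replacement, Var(ȳ) = (1 − f)·s²/n with f = n/N = 2589/40677 = 0.06364776.
Var(ȳ) = (1 − 0.06364776)·161/2589 = 0.93635224·0.062186172 = 0.058228162.

0.0582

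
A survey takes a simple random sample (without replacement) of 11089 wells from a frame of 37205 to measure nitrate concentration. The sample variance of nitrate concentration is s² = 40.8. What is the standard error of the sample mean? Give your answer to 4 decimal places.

Under SRS without replacement, Var(ȳ) = (1 − f)·s²/n with f = n/N = 11089/37205 = 0.29805134.
Var(ȳ) = (1 − 0.29805134)·40.8/11089 = 0.70194866·0.0036793219 = 0.0025826951.
SE(ȳ) = √(0.0025826951) = 0.0508.

0.0508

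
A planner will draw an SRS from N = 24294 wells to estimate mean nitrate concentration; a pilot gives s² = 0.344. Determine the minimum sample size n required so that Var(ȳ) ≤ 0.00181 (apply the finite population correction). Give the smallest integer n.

Without fpc, n₀ = s²/D = 0.344/0.00181 = 190.0552.
With fpc, (1 − n/N)·s²/n ≤ D requires n ≥ n₀/(1 + n₀/N) = 190.0552/(1 + 190.0552/24294) = 188.5799.
Rounding up, n = 189.

189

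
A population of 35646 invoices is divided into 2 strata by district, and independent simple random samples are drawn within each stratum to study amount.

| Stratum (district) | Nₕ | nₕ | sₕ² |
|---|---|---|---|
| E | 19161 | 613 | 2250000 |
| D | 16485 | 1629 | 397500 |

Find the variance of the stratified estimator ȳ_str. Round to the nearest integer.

Var(ȳ_str) = Σₕ Wₕ²(1 − fₕ)sₕ²/nₕ with Wₕ = Nₕ/N, N = 35646.
E: Wₕ = 0.53753577; term = 0.53753577²·(1 − 0.03199207)·2250000/613 = 1026.6341.
D: Wₕ = 0.46246423; term = 0.46246423²·(1 − 0.09881711)·397500/1629 = 47.031116.
Sum = 1073.6652.

1074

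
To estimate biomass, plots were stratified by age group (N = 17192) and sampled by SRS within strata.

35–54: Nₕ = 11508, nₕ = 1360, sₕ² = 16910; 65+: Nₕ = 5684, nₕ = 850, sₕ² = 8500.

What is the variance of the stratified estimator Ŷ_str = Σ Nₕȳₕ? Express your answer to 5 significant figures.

Var(Ŷ_str) = Σₕ Nₕ²(1 − fₕ)sₕ²/nₕ.
35–54: 11508²·(1 − 1360/11508)·16910/1360 = 1.4520615 × 10^9.
65+: 5684²·(1 − 850/5684)·8500/850 = 2.7476456 × 10^8.
Sum = 1.7268261 × 10^9.

1.7268 × 10^9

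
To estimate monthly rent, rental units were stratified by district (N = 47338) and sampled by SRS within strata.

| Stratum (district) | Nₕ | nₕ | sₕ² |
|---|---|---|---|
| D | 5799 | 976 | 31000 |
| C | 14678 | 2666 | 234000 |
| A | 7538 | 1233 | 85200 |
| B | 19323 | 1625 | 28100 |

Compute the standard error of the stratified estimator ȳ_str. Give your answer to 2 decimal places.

3.38

Var(ȳ_str) = Σₕ Wₕ²(1 − fₕ)sₕ²/nₕ with Wₕ = Nₕ/N, N = 47338.
D: Wₕ = 0.12250201; term = 0.12250201²·(1 − 0.16830488)·31000/976 = 0.39642628.
C: Wₕ = 0.31006802; term = 0.31006802²·(1 − 0.18163237)·234000/2666 = 6.9058654.
A: Wₕ = 0.15923782; term = 0.15923782²·(1 − 0.16357124)·85200/1233 = 1.4655409.
B: Wₕ = 0.40819215; term = 0.40819215²·(1 − 0.08409667)·28100/1625 = 2.6389544.
Sum = 11.406787.
SE = √(11.406787) = 3.38.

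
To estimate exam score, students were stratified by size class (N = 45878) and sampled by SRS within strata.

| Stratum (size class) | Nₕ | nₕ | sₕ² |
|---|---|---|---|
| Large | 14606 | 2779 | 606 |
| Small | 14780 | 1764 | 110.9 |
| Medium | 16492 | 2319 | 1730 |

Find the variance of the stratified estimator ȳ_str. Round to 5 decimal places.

0.10649

Var(ȳ_str) = Σₕ Wₕ²(1 − fₕ)sₕ²/nₕ with Wₕ = Nₕ/N, N = 45878.
Large: Wₕ = 0.31836610; term = 0.31836610²·(1 − 0.19026427)·606/2779 = 0.017897032.
Small: Wₕ = 0.32215877; term = 0.32215877²·(1 − 0.11935047)·110.9/1764 = 0.0057461371.
Medium: Wₕ = 0.35947513; term = 0.35947513²·(1 − 0.14061363)·1730/2319 = 0.082845994.
Sum = 0.10648916.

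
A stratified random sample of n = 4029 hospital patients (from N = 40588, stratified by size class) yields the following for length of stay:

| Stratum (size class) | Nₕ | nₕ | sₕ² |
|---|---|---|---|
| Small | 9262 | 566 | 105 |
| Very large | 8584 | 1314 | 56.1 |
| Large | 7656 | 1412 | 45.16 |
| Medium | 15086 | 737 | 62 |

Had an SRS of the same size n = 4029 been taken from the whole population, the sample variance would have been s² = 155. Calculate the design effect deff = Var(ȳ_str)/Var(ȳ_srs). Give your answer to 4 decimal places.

0.6542

Var(ȳ_str) = Σ Wₕ²(1−fₕ)sₕ²/nₕ with Wₕ = Nₕ/40588:
  Small: (9262/40588)²·(1−566/9262)·105/566 = 0.0090698869
  Very large: (8584/40588)²·(1−1314/8584)·56.1/1314 = 0.0016173213
  Large: (7656/40588)²·(1−1412/7656)·45.16/1412 = 9.2808713 × 10^-4
  Medium: (15086/40588)²·(1−737/15086)·62/737 = 0.011054132
  → Var(ȳ_str) = 0.022669427.
Var(ȳ_srs) = (1 − 4029/40588)·155/4029 = 0.034652222.
deff = 0.022669427 / 0.034652222 = 0.6542.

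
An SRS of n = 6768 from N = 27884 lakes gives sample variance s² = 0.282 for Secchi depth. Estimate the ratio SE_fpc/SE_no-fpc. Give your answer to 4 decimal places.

0.8702

f = n/N = 6768/27884 = 0.24271984.
SE_no-fpc = √(s²/n) = 0.0064549722; SE_fpc = √((1−f)s²/n) = 0.005617236.
Ratio = √(1−f) = 0.87021846.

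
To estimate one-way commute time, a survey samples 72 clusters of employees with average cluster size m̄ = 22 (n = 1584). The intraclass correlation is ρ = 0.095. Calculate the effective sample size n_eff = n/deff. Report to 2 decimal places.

528.88

deff = 1 + (22 − 1)·0.095 = 1 + 1.995 = 2.995.
n_eff = 1584 / 2.995 = 528.88.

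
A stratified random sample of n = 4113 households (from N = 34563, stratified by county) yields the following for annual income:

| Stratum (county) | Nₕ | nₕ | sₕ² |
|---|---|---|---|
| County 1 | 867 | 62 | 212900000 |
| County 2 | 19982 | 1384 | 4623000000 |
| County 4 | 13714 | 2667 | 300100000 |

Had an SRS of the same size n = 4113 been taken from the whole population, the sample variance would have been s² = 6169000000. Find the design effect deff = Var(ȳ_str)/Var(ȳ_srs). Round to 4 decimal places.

0.7987

Var(ȳ_str) = Σ Wₕ²(1−fₕ)sₕ²/nₕ with Wₕ = Nₕ/34563:
  County 1: (867/34563)²·(1−62/867)·212900000/62 = 2006.2086
  County 2: (19982/34563)²·(1−1384/19982)·4623000000/1384 = 1.0391306 × 10^6
  County 4: (13714/34563)²·(1−2667/13714)·300100000/2667 = 14270.153
  → Var(ȳ_str) = 1.055407 × 10^6.
Var(ȳ_srs) = (1 − 4113/34563)·6169000000/4113 = 1.3213928 × 10^6.
deff = (1.055407 × 10^6) / (1.3213928 × 10^6) = 0.7987.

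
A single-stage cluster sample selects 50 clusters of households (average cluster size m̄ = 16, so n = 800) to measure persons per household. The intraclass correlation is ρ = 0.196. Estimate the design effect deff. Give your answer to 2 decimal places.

deff = 1 + (16 − 1)·0.196 = 1 + 2.94 = 3.94.

3.94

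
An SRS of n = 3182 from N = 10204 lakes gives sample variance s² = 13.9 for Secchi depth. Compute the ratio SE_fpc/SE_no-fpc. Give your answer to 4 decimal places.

0.8296

f = n/N = 3182/10204 = 0.31183849.
SE_no-fpc = √(s²/n) = 0.066093281; SE_fpc = √((1−f)s²/n) = 0.054828012.
Ratio = √(1−f) = 0.82955500.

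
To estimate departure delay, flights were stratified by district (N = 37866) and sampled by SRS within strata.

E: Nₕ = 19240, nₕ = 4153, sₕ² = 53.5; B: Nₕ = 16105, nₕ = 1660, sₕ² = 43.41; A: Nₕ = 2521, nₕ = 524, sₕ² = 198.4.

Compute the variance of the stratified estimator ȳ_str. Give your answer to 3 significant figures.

0.00818

Var(ȳ_str) = Σₕ Wₕ²(1 − fₕ)sₕ²/nₕ with Wₕ = Nₕ/N, N = 37866.
E: Wₕ = 0.50810754; term = 0.50810754²·(1 − 0.21585239)·53.5/4153 = 0.0026079601.
B: Wₕ = 0.42531559; term = 0.42531559²·(1 − 0.10307358)·43.41/1660 = 0.0042428835.
A: Wₕ = 0.06657688; term = 0.06657688²·(1 − 0.20785403)·198.4/524 = 0.0013294207.
Sum = 0.0081802643.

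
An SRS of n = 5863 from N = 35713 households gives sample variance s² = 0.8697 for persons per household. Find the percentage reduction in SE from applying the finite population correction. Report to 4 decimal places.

f = n/N = 5863/35713 = 0.16416991.
SE_no-fpc = √(s²/n) = 0.012179369; SE_fpc = √((1−f)s²/n) = 0.011134835.
Ratio = √(1−f) = 0.91423744. Reduction = 100·(1 − 0.91423744) = 8.5763%.

8.5763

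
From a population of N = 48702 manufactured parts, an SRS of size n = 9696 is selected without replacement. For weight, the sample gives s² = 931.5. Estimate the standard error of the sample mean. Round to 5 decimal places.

0.27739

Under SRS without replacement, Var(ȳ) = (1 − f)·s²/n with f = n/N = 9696/48702 = 0.19908833.
Var(ȳ) = (1 − 0.19908833)·931.5/9696 = 0.80091167·0.096070545 = 0.07694402.
SE(ȳ) = √(0.07694402) = 0.27739.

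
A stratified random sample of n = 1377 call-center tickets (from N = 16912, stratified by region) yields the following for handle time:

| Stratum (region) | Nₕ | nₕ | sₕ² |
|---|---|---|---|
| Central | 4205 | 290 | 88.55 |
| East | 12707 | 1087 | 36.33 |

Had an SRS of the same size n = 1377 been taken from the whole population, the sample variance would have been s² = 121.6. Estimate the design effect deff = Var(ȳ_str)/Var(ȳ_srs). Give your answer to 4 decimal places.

Var(ȳ_str) = Σ Wₕ²(1−fₕ)sₕ²/nₕ with Wₕ = Nₕ/16912:
  Central: (4205/16912)²·(1−290/4205)·88.55/290 = 0.017575124
  East: (12707/16912)²·(1−1087/12707)·36.33/1087 = 0.01725421
  → Var(ȳ_str) = 0.034829334.
Var(ȳ_srs) = (1 − 1377/16912)·121.6/1377 = 0.081117755.
deff = 0.034829334 / 0.081117755 = 0.4294.

0.4294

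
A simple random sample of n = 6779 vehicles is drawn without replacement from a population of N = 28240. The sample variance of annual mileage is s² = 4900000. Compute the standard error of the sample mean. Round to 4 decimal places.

Under SRS without replacement, Var(ȳ) = (1 − f)·s²/n with f = n/N = 6779/28240 = 0.24004958.
Var(ȳ) = (1 − 0.24004958)·4900000/6779 = 0.75995042·722.82047 = 549.30773.
SE(ȳ) = √(549.30773) = 23.4373.

23.4373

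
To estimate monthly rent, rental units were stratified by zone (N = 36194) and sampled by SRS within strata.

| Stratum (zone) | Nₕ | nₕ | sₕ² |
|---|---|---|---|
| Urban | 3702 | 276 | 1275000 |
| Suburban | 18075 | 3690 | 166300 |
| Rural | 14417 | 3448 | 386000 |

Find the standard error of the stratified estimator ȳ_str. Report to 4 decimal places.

8.1966

Var(ȳ_str) = Σₕ Wₕ²(1 − fₕ)sₕ²/nₕ with Wₕ = Nₕ/N, N = 36194.
Urban: Wₕ = 0.10228215; term = 0.10228215²·(1 − 0.07455429)·1275000/276 = 44.72514.
Suburban: Wₕ = 0.49939216; term = 0.49939216²·(1 − 0.20414938)·166300/3690 = 8.9450113.
Rural: Wₕ = 0.39832569; term = 0.39832569²·(1 − 0.23916210)·386000/3448 = 13.514153.
Sum = 67.184304.
SE = √(67.184304) = 8.1966.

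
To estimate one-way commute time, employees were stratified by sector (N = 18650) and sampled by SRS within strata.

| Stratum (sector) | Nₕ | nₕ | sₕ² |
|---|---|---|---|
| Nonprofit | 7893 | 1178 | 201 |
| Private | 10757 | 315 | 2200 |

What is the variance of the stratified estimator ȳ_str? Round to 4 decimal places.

Var(ȳ_str) = Σₕ Wₕ²(1 − fₕ)sₕ²/nₕ with Wₕ = Nₕ/N, N = 18650.
Nonprofit: Wₕ = 0.42321716; term = 0.42321716²·(1 − 0.14924617)·201/1178 = 0.026000471.
Private: Wₕ = 0.57678284; term = 0.57678284²·(1 − 0.02928326)·2200/315 = 2.2554298.
Sum = 2.2814303.

2.2814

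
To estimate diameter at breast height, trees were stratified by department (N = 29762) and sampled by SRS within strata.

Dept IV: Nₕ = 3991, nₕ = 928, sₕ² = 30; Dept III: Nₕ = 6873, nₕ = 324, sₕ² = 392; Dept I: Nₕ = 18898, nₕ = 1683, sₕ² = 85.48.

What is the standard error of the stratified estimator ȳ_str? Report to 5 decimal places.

Var(ȳ_str) = Σₕ Wₕ²(1 − fₕ)sₕ²/nₕ with Wₕ = Nₕ/N, N = 29762.
Dept IV: Wₕ = 0.13409717; term = 0.13409717²·(1 − 0.23252318)·30/928 = 4.461468 × 10^-4.
Dept III: Wₕ = 0.23093206; term = 0.23093206²·(1 − 0.04714099)·392/324 = 0.06148061.
Dept I: Wₕ = 0.63497077; term = 0.63497077²·(1 − 0.08905704)·85.48/1683 = 0.018654304.
Sum = 0.080581061.
SE = √(0.080581061) = 0.28387.

0.28387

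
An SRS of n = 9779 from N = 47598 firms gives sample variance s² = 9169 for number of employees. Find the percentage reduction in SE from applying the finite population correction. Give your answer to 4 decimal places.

10.8625

f = n/N = 9779/47598 = 0.20544981.
SE_no-fpc = √(s²/n) = 0.96830854; SE_fpc = √((1−f)s²/n) = 0.86312646.
Ratio = √(1−f) = 0.89137545. Reduction = 100·(1 − 0.89137545) = 10.8625%.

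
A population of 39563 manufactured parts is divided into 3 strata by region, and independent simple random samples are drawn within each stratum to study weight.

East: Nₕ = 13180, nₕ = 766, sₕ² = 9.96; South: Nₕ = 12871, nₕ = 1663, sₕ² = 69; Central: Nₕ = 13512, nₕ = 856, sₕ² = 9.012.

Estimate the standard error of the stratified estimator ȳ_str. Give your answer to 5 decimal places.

0.07958

Var(ȳ_str) = Σₕ Wₕ²(1 − fₕ)sₕ²/nₕ with Wₕ = Nₕ/N, N = 39563.
East: Wₕ = 0.33313955; term = 0.33313955²·(1 − 0.05811836)·9.96/766 = 0.0013591872.
South: Wₕ = 0.32532922; term = 0.32532922²·(1 − 0.12920519)·69/1663 = 0.0038240083.
Central: Wₕ = 0.34153123; term = 0.34153123²·(1 − 0.06335110)·9.012/856 = 0.0011502311.
Sum = 0.0063334266.
SE = √(0.0063334266) = 0.07958.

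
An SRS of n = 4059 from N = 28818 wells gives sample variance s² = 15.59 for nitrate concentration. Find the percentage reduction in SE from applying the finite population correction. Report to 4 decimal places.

7.3096

f = n/N = 4059/28818 = 0.14084947.
SE_no-fpc = √(s²/n) = 0.061974571; SE_fpc = √((1−f)s²/n) = 0.057444462.
Ratio = √(1−f) = 0.92690373. Reduction = 100·(1 − 0.92690373) = 7.3096%.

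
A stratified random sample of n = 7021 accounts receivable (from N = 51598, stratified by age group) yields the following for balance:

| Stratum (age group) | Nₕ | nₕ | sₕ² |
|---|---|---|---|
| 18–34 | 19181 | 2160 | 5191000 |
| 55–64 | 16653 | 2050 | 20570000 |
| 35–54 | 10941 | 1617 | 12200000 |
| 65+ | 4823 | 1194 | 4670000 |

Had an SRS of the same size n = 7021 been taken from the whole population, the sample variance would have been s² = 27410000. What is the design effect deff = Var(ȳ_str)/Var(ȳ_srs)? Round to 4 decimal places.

0.4525

Var(ȳ_str) = Σ Wₕ²(1−fₕ)sₕ²/nₕ with Wₕ = Nₕ/51598:
  18–34: (19181/51598)²·(1−2160/19181)·5191000/2160 = 294.70524
  55–64: (16653/51598)²·(1−2050/16653)·20570000/2050 = 916.53544
  35–54: (10941/51598)²·(1−1617/10941)·12200000/1617 = 289.09685
  65+: (4823/51598)²·(1−1194/4823)·4670000/1194 = 25.712899
  → Var(ȳ_str) = 1526.0504.
Var(ȳ_srs) = (1 − 7021/51598)·27410000/7021 = 3372.7801.
deff = 1526.0504 / 3372.7801 = 0.4525.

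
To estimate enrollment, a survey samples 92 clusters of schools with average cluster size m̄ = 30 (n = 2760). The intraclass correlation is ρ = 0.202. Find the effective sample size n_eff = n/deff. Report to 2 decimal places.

402.45

deff = 1 + (30 − 1)·0.202 = 1 + 5.858 = 6.858.
n_eff = 2760 / 6.858 = 402.45.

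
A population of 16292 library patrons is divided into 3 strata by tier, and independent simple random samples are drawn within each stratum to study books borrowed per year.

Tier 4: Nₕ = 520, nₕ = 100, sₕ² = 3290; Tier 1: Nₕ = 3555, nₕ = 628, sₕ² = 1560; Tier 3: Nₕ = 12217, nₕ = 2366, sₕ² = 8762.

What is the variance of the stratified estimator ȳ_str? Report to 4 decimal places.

1.8036

Var(ȳ_str) = Σₕ Wₕ²(1 − fₕ)sₕ²/nₕ with Wₕ = Nₕ/N, N = 16292.
Tier 4: Wₕ = 0.03191751; term = 0.03191751²·(1 − 0.19230769)·3290/100 = 0.027070715.
Tier 1: Wₕ = 0.21820525; term = 0.21820525²·(1 − 0.17665260)·1560/628 = 0.097381953.
Tier 3: Wₕ = 0.74987724; term = 0.74987724²·(1 − 0.19366457)·8762/2366 = 1.6791311.
Sum = 1.8035838.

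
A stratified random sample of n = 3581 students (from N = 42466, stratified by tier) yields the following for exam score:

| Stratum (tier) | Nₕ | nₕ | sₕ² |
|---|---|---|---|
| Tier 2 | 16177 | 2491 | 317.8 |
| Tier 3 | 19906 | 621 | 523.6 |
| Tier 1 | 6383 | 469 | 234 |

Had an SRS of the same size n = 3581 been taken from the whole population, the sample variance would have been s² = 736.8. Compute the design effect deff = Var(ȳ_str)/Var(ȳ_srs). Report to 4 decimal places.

Var(ȳ_str) = Σ Wₕ²(1−fₕ)sₕ²/nₕ with Wₕ = Nₕ/42466:
  Tier 2: (16177/42466)²·(1−2491/16177)·317.8/2491 = 0.015662893
  Tier 3: (19906/42466)²·(1−621/19906)·523.6/621 = 0.17948533
  Tier 1: (6383/42466)²·(1−469/6383)·234/469 = 0.010443991
  → Var(ȳ_str) = 0.20559221.
Var(ȳ_srs) = (1 − 3581/42466)·736.8/3581 = 0.18840223.
deff = 0.20559221 / 0.18840223 = 1.0912.

1.0912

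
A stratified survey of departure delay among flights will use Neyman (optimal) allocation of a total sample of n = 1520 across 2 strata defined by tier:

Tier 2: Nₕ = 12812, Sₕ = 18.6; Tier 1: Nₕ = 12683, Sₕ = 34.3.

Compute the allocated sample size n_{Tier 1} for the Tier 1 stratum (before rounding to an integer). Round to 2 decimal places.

982.05

Neyman allocation: nₕ = n·NₕSₕ / Σⱼ NⱼSⱼ.
Σ NⱼSⱼ = 12812·18.6 + 12683·34.3 = 673330.1.
n_{Tier 1} = 1520·12683·34.3 / 673330.1 = 982.05.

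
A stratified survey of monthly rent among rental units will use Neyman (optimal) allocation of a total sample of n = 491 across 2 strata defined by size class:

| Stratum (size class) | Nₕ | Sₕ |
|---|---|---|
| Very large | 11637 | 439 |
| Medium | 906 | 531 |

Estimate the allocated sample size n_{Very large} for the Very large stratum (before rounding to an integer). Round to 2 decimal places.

448.74

Neyman allocation: nₕ = n·NₕSₕ / Σⱼ NⱼSⱼ.
Σ NⱼSⱼ = 11637·439 + 906·531 = 5.589729 × 10^6.
n_{Very large} = 491·11637·439 / (5.589729 × 10^6) = 448.74.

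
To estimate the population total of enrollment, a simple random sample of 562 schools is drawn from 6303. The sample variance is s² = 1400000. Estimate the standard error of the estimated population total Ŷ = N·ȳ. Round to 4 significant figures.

Var(Ŷ) = N²·Var(ȳ) = N²·(1 − n/N)·s²/n.
f = 562/6303 = 0.08916389; Var(ȳ) = 0.91083611·1400000/562 = 2268.9868.
Var(Ŷ) = 6303² · 2268.9868 = 9.0141874 × 10^10.
SE(Ŷ) = √(9.0141874 × 10^10) = 300200.

300200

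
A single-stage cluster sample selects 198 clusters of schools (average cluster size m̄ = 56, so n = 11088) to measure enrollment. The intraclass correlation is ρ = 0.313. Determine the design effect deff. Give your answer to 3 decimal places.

18.215

deff = 1 + (56 − 1)·0.313 = 1 + 17.215 = 18.215.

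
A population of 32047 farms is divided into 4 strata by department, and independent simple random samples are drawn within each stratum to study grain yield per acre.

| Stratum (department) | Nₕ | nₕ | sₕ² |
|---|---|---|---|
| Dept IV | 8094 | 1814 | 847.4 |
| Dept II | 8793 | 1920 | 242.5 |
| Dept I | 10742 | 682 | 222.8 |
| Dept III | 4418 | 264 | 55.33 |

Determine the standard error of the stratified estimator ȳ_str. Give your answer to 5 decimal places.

Var(ȳ_str) = Σₕ Wₕ²(1 − fₕ)sₕ²/nₕ with Wₕ = Nₕ/N, N = 32047.
Dept IV: Wₕ = 0.25256654; term = 0.25256654²·(1 − 0.22411663)·847.4/1814 = 0.023120609.
Dept II: Wₕ = 0.27437826; term = 0.27437826²·(1 − 0.21835551)·242.5/1920 = 0.0074322305.
Dept I: Wₕ = 0.33519518; term = 0.33519518²·(1 − 0.06348911)·222.8/682 = 0.034374721.
Dept III: Wₕ = 0.13786002; term = 0.13786002²·(1 − 0.05975555)·55.33/264 = 0.0037451929.
Sum = 0.068672753.
SE = √(0.068672753) = 0.26205.

0.26205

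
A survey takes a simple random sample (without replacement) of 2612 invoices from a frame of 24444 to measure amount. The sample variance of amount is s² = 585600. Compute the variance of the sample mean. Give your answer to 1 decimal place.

Under SRS without replacement, Var(ȳ) = (1 − f)·s²/n with f = n/N = 2612/24444 = 0.10685649.
Var(ȳ) = (1 − 0.10685649)·585600/2612 = 0.89314351·224.19602 = 200.23922.

200.2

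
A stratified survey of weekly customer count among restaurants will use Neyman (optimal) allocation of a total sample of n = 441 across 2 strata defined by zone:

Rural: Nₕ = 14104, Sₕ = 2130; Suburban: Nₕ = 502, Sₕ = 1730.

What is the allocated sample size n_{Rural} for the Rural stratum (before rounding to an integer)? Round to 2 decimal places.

428.61

Neyman allocation: nₕ = n·NₕSₕ / Σⱼ NⱼSⱼ.
Σ NⱼSⱼ = 14104·2130 + 502·1730 = 3.090998 × 10^7.
n_{Rural} = 441·14104·2130 / (3.090998 × 10^7) = 428.61.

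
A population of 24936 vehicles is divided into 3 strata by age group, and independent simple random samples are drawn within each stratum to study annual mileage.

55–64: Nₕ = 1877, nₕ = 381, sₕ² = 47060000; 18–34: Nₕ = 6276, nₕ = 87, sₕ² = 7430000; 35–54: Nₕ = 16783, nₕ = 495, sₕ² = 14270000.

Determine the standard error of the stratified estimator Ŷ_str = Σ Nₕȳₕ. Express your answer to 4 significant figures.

Var(Ŷ_str) = Σₕ Nₕ²(1 − fₕ)sₕ²/nₕ.
55–64: 1877²·(1 − 381/1877)·47060000/381 = 3.4683492 × 10^11.
18–34: 6276²·(1 − 87/6276)·7430000/87 = 3.3172101 × 10^12.
35–54: 16783²·(1 − 495/16783)·14270000/495 = 7.8805428 × 10^12.
Sum = 1.1544588 × 10^13.
SE = √(1.1544588 × 10^13) = 3.398 × 10^6.

3.398 × 10^6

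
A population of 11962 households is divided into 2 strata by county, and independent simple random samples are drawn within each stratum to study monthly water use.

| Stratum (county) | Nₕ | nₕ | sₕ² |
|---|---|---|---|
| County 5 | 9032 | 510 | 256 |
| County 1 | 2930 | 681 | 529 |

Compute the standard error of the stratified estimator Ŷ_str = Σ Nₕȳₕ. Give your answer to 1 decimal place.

6614.8

Var(Ŷ_str) = Σₕ Nₕ²(1 − fₕ)sₕ²/nₕ.
County 5: 9032²·(1 − 510/9032)·256/510 = 3.8636275 × 10^7.
County 1: 2930²·(1 − 681/2930)·529/681 = 5.1187702 × 10^6.
Sum = 4.3755045 × 10^7.
SE = √(4.3755045 × 10^7) = 6614.8.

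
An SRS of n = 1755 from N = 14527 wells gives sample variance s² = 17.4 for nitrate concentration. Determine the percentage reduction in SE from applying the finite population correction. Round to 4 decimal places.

6.2348

f = n/N = 1755/14527 = 0.12080953.
SE_no-fpc = √(s²/n) = 0.099571733; SE_fpc = √((1−f)s²/n) = 0.093363592.
Ratio = √(1−f) = 0.93765157. Reduction = 100·(1 − 0.93765157) = 6.2348%.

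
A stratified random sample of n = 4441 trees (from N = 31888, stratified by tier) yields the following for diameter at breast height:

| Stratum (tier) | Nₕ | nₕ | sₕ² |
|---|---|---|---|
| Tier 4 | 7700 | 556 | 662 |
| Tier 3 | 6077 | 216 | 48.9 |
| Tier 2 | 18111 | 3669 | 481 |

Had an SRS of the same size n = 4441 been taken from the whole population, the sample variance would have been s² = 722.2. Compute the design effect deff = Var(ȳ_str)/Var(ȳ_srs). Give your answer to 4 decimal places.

0.7577

Var(ȳ_str) = Σ Wₕ²(1−fₕ)sₕ²/nₕ with Wₕ = Nₕ/31888:
  Tier 4: (7700/31888)²·(1−556/7700)·662/556 = 0.064411113
  Tier 3: (6077/31888)²·(1−216/6077)·48.9/216 = 0.0079297867
  Tier 2: (18111/31888)²·(1−3669/18111)·481/3669 = 0.033721942
  → Var(ȳ_str) = 0.10606284.
Var(ȳ_srs) = (1 − 4441/31888)·722.2/4441 = 0.13997301.
deff = 0.10606284 / 0.13997301 = 0.7577.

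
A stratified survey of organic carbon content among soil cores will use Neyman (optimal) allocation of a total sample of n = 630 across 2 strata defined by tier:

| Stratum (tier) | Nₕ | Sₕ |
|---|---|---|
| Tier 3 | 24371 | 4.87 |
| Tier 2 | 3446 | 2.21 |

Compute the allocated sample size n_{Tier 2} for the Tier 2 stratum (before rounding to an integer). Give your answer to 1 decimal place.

Neyman allocation: nₕ = n·NₕSₕ / Σⱼ NⱼSⱼ.
Σ NⱼSⱼ = 24371·4.87 + 3446·2.21 = 126302.43.
n_{Tier 2} = 630·3446·2.21 / 126302.43 = 38.0.

38.0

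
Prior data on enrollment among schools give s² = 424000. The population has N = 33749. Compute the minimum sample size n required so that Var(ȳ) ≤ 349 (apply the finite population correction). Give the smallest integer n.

1173

Without fpc, n₀ = s²/D = 424000/349 = 1214.8997.
With fpc, (1 − n/N)·s²/n ≤ D requires n ≥ n₀/(1 + n₀/N) = 1214.8997/(1 + 1214.8997/33749) = 1172.6853.
Rounding up, n = 1173.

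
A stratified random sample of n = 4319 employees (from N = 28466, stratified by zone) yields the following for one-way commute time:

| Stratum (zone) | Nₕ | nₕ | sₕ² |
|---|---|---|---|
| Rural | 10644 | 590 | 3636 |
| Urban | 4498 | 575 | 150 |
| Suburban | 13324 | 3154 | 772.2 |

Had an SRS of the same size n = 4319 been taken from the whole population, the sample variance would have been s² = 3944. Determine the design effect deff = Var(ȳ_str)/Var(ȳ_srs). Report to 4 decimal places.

1.1109

Var(ȳ_str) = Σ Wₕ²(1−fₕ)sₕ²/nₕ with Wₕ = Nₕ/28466:
  Rural: (10644/28466)²·(1−590/10644)·3636/590 = 0.81388439
  Urban: (4498/28466)²·(1−575/4498)·150/575 = 0.0056807841
  Suburban: (13324/28466)²·(1−3154/13324)·772.2/3154 = 0.040942164
  → Var(ȳ_str) = 0.86050734.
Var(ȳ_srs) = (1 − 4319/28466)·3944/4319 = 0.77462309.
deff = 0.86050734 / 0.77462309 = 1.1109.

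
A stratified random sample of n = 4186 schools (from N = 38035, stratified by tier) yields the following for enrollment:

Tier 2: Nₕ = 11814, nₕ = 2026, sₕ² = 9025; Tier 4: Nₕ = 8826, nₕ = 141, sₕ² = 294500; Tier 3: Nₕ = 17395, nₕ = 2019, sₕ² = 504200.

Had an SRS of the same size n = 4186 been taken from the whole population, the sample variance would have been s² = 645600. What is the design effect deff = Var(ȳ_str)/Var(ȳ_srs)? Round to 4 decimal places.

1.1453

Var(ȳ_str) = Σ Wₕ²(1−fₕ)sₕ²/nₕ with Wₕ = Nₕ/38035:
  Tier 2: (11814/38035)²·(1−2026/11814)·9025/2026 = 0.35606711
  Tier 4: (8826/38035)²·(1−141/8826)·294500/141 = 110.67081
  Tier 3: (17395/38035)²·(1−2019/17395)·504200/2019 = 46.170809
  → Var(ȳ_str) = 157.19769.
Var(ȳ_srs) = (1 − 4186/38035)·645600/4186 = 137.25454.
deff = 157.19769 / 137.25454 = 1.1453.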